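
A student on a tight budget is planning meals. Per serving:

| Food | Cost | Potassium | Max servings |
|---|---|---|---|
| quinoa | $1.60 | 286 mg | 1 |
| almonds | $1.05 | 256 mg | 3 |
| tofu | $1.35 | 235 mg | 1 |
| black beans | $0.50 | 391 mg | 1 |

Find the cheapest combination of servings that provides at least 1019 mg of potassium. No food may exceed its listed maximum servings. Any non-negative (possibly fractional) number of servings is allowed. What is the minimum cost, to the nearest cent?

Cost per mg of potassium: black beans $0.0013, almonds $0.0041, quinoa $0.0056, tofu $0.0057.
Take 1 serving of black beans: +391.0 mg potassium for $0.50 (total $0.50, still need 628.0 mg).
Take 2.453 servings of almonds: +628.0 mg potassium for $2.58 (total $3.08, still need 0.0 mg).
Greedy by cheapest-per-mg is optimal for a single linear constraint, so the minimum cost is $3.08.

$3.08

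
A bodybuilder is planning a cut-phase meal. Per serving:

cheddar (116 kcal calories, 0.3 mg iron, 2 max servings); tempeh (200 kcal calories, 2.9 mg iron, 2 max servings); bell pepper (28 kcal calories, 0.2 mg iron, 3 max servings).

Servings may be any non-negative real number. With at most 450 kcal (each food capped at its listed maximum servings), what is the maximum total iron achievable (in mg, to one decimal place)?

6.2 mg

Iron per kcal: tempeh 0.0145, bell pepper 0.007143, cheddar 0.002586.
Take 2 servings of tempeh: uses 400 kcal, +5.8 mg iron (running total 5.8 mg).
Take 1.786 servings of bell pepper: uses 50 kcal, +0.4 mg iron (running total 6.2 mg).
Greedy by best ratio exhausts the calories allowance optimally: 6.2 mg.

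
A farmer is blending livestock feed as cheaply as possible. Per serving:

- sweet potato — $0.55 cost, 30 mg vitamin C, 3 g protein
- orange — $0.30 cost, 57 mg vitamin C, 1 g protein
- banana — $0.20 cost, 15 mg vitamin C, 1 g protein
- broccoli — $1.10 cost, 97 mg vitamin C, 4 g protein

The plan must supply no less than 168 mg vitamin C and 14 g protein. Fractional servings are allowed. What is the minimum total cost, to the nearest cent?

$2.64

Minimising a linear cost over {vitamin C ≥ 168, protein ≥ 14, servings ≥ 0} — the optimum is at a vertex, using one or two foods.
sweet potato only: max(168/30, 14/3) = 5.6 servings → $3.08.
orange only: max(168/57, 14/1) = 14 servings → $4.20.
banana only: max(168/15, 14/1) = 14 servings → $2.80.
broccoli only: max(168/97, 14/4) = 3.5 servings → $3.85.
sweet potato + orange with both tight: 4.468 servings and 0.5957 servings → $2.64.
sweet potato + banana with both tight: 2.8 servings and 5.6 servings → $2.66.
sweet potato + broccoli with both tight: 4.012 servings and 0.4912 servings → $2.75.
orange + banana: the both-tight solution has a negative serving — not a feasible corner.
orange + broccoli: the both-tight solution has a negative serving — not a feasible corner.
banana + broccoli: the both-tight solution has a negative serving — not a feasible corner.
So the least-cost plan costs $2.64.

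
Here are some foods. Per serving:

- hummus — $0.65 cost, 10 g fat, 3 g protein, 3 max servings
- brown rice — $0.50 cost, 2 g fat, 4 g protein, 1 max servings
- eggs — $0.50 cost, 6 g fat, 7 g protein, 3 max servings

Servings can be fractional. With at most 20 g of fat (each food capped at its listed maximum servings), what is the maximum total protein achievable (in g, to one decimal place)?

Protein per g fat: brown rice 2, eggs 1.167, hummus 0.3.
Take 1 serving of brown rice: uses 2 g fat, +4.0 g protein (running total 4.0 g).
Take 3 servings of eggs: uses 18 g fat, +21.0 g protein (running total 25.0 g).
Greedy by best ratio exhausts the fat allowance optimally: 25.0 g.

25.0 g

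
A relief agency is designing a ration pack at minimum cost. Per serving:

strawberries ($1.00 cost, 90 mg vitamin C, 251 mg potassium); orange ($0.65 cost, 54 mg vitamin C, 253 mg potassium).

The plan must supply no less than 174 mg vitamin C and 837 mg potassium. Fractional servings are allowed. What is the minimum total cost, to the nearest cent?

$2.15

For a min-cost LP with two ≥-constraints, a basic feasible solution has at most two positive variables.
strawberries only: max(174/90, 837/251) = 3.335 servings → $3.33.
orange only: max(174/54, 837/253) = 3.308 servings → $2.15.
strawberries + orange with both targets exact would need a negative amount; discard.
Cheapest feasible corner: $2.15.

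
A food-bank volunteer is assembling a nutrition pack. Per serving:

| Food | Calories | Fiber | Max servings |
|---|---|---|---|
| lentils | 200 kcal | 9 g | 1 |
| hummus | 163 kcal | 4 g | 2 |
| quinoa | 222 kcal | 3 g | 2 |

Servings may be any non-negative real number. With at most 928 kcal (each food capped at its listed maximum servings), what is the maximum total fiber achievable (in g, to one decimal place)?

22.4 g

Fiber per kcal: lentils 0.045, hummus 0.02454, quinoa 0.01351.
Take 1 serving of lentils: uses 200 kcal, +9.0 g fiber (running total 9.0 g).
Take 2 servings of hummus: uses 326 kcal, +8.0 g fiber (running total 17.0 g).
Take 1.811 servings of quinoa: uses 402 kcal, +5.4 g fiber (running total 22.4 g).
Filling greedily by fiber-per-kcal is optimal for one linear limit, giving 22.4 g.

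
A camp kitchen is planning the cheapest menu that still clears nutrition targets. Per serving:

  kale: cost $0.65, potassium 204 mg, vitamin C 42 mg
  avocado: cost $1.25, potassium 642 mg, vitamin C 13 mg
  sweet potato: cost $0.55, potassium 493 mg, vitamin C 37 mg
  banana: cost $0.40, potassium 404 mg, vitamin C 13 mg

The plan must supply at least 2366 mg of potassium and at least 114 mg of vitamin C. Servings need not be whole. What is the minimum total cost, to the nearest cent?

Check every corner: each single food scaled to meet both minima, and each pair solved so both constraints bind.
kale only: max(2366/204, 114/42) = 11.6 servings → $7.54.
avocado only: max(2366/642, 114/13) = 8.769 servings → $10.96.
sweet potato only: max(2366/493, 114/37) = 4.799 servings → $2.64.
banana only: max(2366/404, 114/13) = 8.769 servings → $3.51.
kale + avocado with both tight: 1.745 servings and 3.131 servings → $5.05.
kale + sweet potato with both targets exact would need a negative amount; discard.
kale + banana with both tight: 1.069 servings and 5.317 servings → $2.82.
avocado + sweet potato with both tight: 1.807 servings and 2.446 servings → $3.60.
avocado + banana with both targets exact would need a negative amount; discard.
sweet potato + banana with both tight: 1.792 servings and 3.67 servings → $2.45.
Cheapest feasible corner: $2.45.

$2.45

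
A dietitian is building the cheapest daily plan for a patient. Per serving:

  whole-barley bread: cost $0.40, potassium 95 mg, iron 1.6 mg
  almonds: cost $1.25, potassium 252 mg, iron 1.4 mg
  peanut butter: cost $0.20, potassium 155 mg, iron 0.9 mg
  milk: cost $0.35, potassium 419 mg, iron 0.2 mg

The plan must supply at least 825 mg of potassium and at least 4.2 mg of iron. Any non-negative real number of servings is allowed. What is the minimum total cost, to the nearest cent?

$1.01

This is a tiny linear program; its minimum lies at a vertex of the feasible set. List the vertices and price them.
whole-barley bread only: max(825/95, 4.2/1.6) = 8.684 servings → $3.47.
almonds only: max(825/252, 4.2/1.4) = 3.274 servings → $4.09.
peanut butter only: max(825/155, 4.2/0.9) = 5.323 servings → $1.06.
milk only: max(825/419, 4.2/0.2) = 21 servings → $7.35.
whole-barley bread + almonds: intersection lies outside the first quadrant.
whole-barley bread + peanut butter: intersection lies outside the first quadrant.
whole-barley bread + milk with both tight: 2.448 servings and 1.414 servings → $1.47.
almonds + peanut butter with both targets exact would need a negative amount; discard.
almonds + milk with both tight: 2.974 servings and 0.1802 servings → $3.78.
peanut butter + milk with both tight: 4.608 servings and 0.2644 servings → $1.01.
The minimum over all feasible corners is $1.01.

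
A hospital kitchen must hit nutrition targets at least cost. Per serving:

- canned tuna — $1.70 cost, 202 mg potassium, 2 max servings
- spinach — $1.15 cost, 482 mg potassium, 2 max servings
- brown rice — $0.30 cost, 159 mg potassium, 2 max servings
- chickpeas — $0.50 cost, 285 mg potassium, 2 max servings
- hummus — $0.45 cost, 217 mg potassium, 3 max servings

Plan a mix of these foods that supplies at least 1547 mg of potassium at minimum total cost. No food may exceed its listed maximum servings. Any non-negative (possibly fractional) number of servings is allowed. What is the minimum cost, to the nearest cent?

Cost per mg of potassium: chickpeas $0.0018, brown rice $0.0019, hummus $0.0021, spinach $0.0024, canned tuna $0.0084.
Take 2 servings of chickpeas: +570.0 mg potassium for $1.00 (total $1.00, still need 977.0 mg).
Take 2 servings of brown rice: +318.0 mg potassium for $0.60 (total $1.60, still need 659.0 mg).
Take 3 servings of hummus: +651.0 mg potassium for $1.35 (total $2.95, still need 8.0 mg).
Take 0.0166 servings of spinach: +8.0 mg potassium for $0.02 (total $2.97, still need 0.0 mg).
Filling from the cheapest source first is optimal under one linear minimum: $2.97.

$2.97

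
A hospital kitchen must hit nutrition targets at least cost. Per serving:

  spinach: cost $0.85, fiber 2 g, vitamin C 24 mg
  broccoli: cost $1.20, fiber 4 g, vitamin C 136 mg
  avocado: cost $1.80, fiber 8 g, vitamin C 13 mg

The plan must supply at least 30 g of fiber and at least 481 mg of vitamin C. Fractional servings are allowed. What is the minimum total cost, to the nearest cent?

$7.75

The cheapest plan sits at a corner of the feasible region — with two constraints it uses at most two foods.
spinach only: max(30/2, 481/24) = 20.04 servings → $17.04.
broccoli only: max(30/4, 481/136) = 7.5 servings → $9.00.
avocado only: max(30/8, 481/13) = 37 servings → $66.60.
spinach + broccoli with both tight: 12.25 servings and 1.375 servings → $12.06.
spinach + avocado: the both-tight solution has a negative serving — not a feasible corner.
broccoli + avocado with both tight: 3.338 servings and 2.081 servings → $7.75.
So the least-cost plan costs $7.75.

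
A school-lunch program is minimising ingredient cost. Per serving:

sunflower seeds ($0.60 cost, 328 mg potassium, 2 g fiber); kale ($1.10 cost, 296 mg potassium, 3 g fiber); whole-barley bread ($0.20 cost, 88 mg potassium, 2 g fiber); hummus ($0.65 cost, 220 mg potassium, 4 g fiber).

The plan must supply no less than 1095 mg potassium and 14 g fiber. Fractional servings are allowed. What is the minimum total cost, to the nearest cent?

$2.20

An LP optimum is at a vertex; with two nutrient constraints at most two foods are used. Check each candidate.
sunflower seeds only: max(1095/328, 14/2) = 7 servings → $4.20.
kale only: max(1095/296, 14/3) = 4.667 servings → $5.13.
whole-barley bread only: max(1095/88, 14/2) = 12.44 servings → $2.49.
hummus only: max(1095/220, 14/4) = 4.977 servings → $3.24.
sunflower seeds + kale: the both-tight solution has a negative serving — not a feasible corner.
sunflower seeds + whole-barley bread with both tight: 1.996 servings and 5.004 servings → $2.20.
sunflower seeds + hummus with both tight: 1.491 servings and 2.755 servings → $2.68.
kale + whole-barley bread with both tight: 2.921 servings and 2.619 servings → $3.74.
kale + hummus with both tight: 2.481 servings and 1.639 servings → $3.79.
whole-barley bread + hummus: intersection lies outside the first quadrant.
Cheapest feasible corner: $2.20.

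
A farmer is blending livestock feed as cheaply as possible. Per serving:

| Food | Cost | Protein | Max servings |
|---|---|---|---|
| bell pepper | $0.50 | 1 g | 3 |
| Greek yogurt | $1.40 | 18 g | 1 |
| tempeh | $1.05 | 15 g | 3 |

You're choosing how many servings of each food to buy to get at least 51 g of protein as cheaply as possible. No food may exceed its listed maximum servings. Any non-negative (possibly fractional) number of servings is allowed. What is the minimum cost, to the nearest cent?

$3.62

Cost per g of protein: tempeh $0.0700, Greek yogurt $0.0778, bell pepper $0.5000.
Take 3 servings of tempeh: +45.0 g protein for $3.15 (total $3.15, still need 6.0 g).
Take 0.3333 servings of Greek yogurt: +6.0 g protein for $0.47 (total $3.62, still need 0.0 g).
Greedy by cheapest-per-g is optimal for a single linear constraint, so the minimum cost is $3.62.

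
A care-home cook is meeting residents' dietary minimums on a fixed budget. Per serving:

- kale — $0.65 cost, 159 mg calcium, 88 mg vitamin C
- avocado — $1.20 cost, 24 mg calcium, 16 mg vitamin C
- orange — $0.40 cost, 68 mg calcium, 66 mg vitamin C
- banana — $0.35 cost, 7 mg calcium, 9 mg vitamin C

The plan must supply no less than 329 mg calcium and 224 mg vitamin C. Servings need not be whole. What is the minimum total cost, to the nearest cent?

$1.53

At the optimum either one food covers both requirements or two foods hit both targets exactly; no other combination can be cheaper.
kale only: max(329/159, 224/88) = 2.545 servings → $1.65.
avocado only: max(329/24, 224/16) = 14 servings → $16.80.
orange only: max(329/68, 224/66) = 4.838 servings → $1.94.
banana only: max(329/7, 224/9) = 47 servings → $16.45.
kale + avocado: intersection lies outside the first quadrant.
kale + orange with both tight: 1.437 servings and 1.478 servings → $1.53.
kale + banana with both tight: 1.709 servings and 8.177 servings → $3.97.
avocado + orange with both tight: 13.07 servings and 0.2258 servings → $15.77.
avocado + banana with both tight: 13.39 servings and 1.077 servings → $16.45.
orange + banana with both targets exact would need a negative amount; discard.
So the least-cost plan costs $1.53.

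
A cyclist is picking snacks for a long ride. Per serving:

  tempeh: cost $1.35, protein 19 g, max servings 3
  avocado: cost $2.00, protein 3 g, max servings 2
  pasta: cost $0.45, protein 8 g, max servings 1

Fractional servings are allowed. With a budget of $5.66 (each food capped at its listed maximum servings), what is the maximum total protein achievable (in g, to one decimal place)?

66.7 g

Protein per dollar: pasta 17.78, tempeh 14.07, avocado 1.5.
Take 1 serving of pasta: spends $0.45, +8.0 g protein (running total 8.0 g).
Take 3 servings of tempeh: spends $4.05, +57.0 g protein (running total 65.0 g).
Take 0.58 servings of avocado: spends $1.16, +1.7 g protein (running total 66.7 g).
Filling greedily by protein-per-dollar is optimal for one linear limit, giving 66.7 g.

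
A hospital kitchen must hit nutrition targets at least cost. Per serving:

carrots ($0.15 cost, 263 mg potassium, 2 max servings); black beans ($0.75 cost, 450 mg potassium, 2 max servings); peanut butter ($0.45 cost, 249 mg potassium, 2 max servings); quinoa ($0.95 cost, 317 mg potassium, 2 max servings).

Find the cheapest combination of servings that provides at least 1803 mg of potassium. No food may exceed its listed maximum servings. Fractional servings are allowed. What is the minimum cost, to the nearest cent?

Cost per mg of potassium: carrots $0.0006, black beans $0.0017, peanut butter $0.0018, quinoa $0.0030.
Take 2 servings of carrots: +526.0 mg potassium for $0.30 (total $0.30, still need 1277.0 mg).
Take 2 servings of black beans: +900.0 mg potassium for $1.50 (total $1.80, still need 377.0 mg).
Take 1.514 servings of peanut butter: +377.0 mg potassium for $0.68 (total $2.48, still need 0.0 mg).
Greedy by cheapest-per-mg is optimal for a single linear constraint, so the minimum cost is $2.48.

$2.48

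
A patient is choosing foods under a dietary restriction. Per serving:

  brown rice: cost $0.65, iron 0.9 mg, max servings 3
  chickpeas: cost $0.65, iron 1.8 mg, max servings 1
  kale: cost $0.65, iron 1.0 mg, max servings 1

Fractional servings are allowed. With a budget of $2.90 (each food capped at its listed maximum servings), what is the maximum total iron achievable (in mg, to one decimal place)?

5.0 mg

Iron per dollar: chickpeas 2.769, kale 1.538, brown rice 1.385.
Take 1 serving of chickpeas: spends $0.65, +1.8 mg iron (running total 1.8 mg).
Take 1 serving of kale: spends $0.65, +1.0 mg iron (running total 2.8 mg).
Take 2.462 servings of brown rice: spends $1.60, +2.2 mg iron (running total 5.0 mg).
Greedy by best ratio exhausts the cost allowance optimally: 5.0 mg.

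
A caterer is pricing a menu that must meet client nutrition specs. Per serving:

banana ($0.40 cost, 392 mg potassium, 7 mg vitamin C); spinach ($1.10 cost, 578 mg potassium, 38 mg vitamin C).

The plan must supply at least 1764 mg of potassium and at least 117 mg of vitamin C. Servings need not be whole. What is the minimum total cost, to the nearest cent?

Check every corner: each single food scaled to meet both minima, and each pair solved so both constraints bind.
banana only: max(1764/392, 117/7) = 16.71 servings → $6.69.
spinach only: max(1764/578, 117/38) = 3.079 servings → $3.39.
banana + spinach with both targets exact would need a negative amount; discard.
Cheapest feasible corner: $3.39.

$3.39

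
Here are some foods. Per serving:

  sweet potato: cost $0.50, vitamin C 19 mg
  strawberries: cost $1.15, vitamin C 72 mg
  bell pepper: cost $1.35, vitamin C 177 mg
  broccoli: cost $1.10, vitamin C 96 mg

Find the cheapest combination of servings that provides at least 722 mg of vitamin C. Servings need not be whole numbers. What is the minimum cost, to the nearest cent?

Cost per mg of vitamin C: bell pepper $0.0076, broccoli $0.0115, strawberries $0.0160, sweet potato $0.0263.
With no serving limits, use only bell pepper: 722 mg / 177 mg = 4.079 servings × $1.35 = $5.51.

$5.51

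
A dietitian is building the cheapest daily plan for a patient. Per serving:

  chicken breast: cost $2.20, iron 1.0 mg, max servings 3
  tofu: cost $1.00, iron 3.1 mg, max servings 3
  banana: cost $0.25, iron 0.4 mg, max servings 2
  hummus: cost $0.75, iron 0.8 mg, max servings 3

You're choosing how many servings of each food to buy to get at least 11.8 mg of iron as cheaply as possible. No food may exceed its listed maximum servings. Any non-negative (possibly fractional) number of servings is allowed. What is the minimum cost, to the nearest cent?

Cost per mg of iron: tofu $0.3226, banana $0.6250, hummus $0.9375, chicken breast $2.2000.
Take 3 servings of tofu: +9.3 mg iron for $3.00 (total $3.00, still need 2.5 mg).
Take 2 servings of banana: +0.8 mg iron for $0.50 (total $3.50, still need 1.7 mg).
Take 2.125 servings of hummus: +1.7 mg iron for $1.59 (total $5.09, still need 0.0 mg).
Greedy by cheapest-per-mg is optimal for a single linear constraint, so the minimum cost is $5.09.

$5.09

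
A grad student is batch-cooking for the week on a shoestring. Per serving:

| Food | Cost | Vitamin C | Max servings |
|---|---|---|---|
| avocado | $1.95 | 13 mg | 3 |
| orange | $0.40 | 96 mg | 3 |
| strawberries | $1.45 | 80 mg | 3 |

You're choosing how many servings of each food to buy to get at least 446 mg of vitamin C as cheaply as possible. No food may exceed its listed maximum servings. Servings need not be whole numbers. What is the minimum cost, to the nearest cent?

$4.06

Cost per mg of vitamin C: orange $0.0042, strawberries $0.0181, avocado $0.1500.
Take 3 servings of orange: +288.0 mg vitamin C for $1.20 (total $1.20, still need 158.0 mg).
Take 1.975 servings of strawberries: +158.0 mg vitamin C for $2.86 (total $4.06, still need 0.0 mg).
Filling from the cheapest source first is optimal under one linear minimum: $4.06.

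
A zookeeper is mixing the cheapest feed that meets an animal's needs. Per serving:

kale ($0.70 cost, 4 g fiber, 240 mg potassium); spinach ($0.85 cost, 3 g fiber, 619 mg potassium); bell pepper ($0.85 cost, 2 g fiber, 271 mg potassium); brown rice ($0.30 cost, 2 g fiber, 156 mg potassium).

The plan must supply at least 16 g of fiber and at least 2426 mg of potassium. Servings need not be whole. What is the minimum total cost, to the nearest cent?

At the optimum either one food covers both requirements or two foods hit both targets exactly; no other combination can be cheaper.
kale only: max(16/4, 2426/240) = 10.11 servings → $7.08.
spinach only: max(16/3, 2426/619) = 5.333 servings → $4.53.
bell pepper only: max(16/2, 2426/271) = 8.952 servings → $7.61.
brown rice only: max(16/2, 2426/156) = 15.55 servings → $4.67.
kale + spinach with both tight: 1.495 servings and 3.339 servings → $3.89.
kale + bell pepper with both targets exact would need a negative amount; discard.
kale + brown rice: intersection lies outside the first quadrant.
spinach + bell pepper with both tight: 1.214 servings and 6.179 servings → $6.28.
spinach + brown rice with both tight: 3.06 servings and 3.41 servings → $3.62.
bell pepper + brown rice: the both-tight solution has a negative serving — not a feasible corner.
Cheapest feasible corner: $3.62.

$3.62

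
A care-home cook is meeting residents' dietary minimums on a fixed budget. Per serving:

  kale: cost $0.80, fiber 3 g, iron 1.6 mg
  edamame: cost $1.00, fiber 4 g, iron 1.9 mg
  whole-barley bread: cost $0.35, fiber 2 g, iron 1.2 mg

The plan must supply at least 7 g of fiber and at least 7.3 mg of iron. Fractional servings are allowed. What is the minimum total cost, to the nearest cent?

The cheapest plan sits at a corner of the feasible region — with two constraints it uses at most two foods.
kale only: max(7/3, 7.3/1.6) = 4.562 servings → $3.65.
edamame only: max(7/4, 7.3/1.9) = 3.842 servings → $3.84.
whole-barley bread only: max(7/2, 7.3/1.2) = 6.083 servings → $2.13.
kale + edamame with both targets exact would need a negative amount; discard.
kale + whole-barley bread: intersection lies outside the first quadrant.
edamame + whole-barley bread: intersection lies outside the first quadrant.
So the least-cost plan costs $2.13.

$2.13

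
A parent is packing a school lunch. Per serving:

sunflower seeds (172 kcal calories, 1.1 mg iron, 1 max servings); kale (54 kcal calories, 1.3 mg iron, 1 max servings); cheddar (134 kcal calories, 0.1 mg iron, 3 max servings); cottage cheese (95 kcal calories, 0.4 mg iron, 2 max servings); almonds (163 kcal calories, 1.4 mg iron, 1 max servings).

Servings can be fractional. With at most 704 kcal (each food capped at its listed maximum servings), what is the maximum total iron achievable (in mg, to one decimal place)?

4.7 mg

Iron per kcal: kale 0.02407, almonds 0.008589, sunflower seeds 0.006395, cottage cheese 0.004211, cheddar 0.0007463.
Take 1 serving of kale: uses 54 kcal, +1.3 mg iron (running total 1.3 mg).
Take 1 serving of almonds: uses 163 kcal, +1.4 mg iron (running total 2.7 mg).
Take 1 serving of sunflower seeds: uses 172 kcal, +1.1 mg iron (running total 3.8 mg).
Take 2 servings of cottage cheese: uses 190 kcal, +0.8 mg iron (running total 4.6 mg).
Take 0.9328 servings of cheddar: uses 125 kcal, +0.1 mg iron (running total 4.7 mg).
Filling greedily by iron-per-kcal is optimal for one linear limit, giving 4.7 mg.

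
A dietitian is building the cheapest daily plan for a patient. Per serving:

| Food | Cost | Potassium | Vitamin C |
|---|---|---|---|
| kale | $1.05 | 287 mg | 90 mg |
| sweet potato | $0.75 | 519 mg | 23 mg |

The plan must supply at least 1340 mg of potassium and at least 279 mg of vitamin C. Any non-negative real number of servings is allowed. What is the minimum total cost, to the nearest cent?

Two binding constraints pin down two serving amounts, so the optimal mix uses at most two foods. The candidates are each food alone (scaled to the tighter of potassium/vitamin C) and each pair with both constraints tight.
kale only: max(1340/287, 279/90) = 4.669 servings → $4.90.
sweet potato only: max(1340/519, 279/23) = 12.13 servings → $9.10.
kale + sweet potato with both tight: 2.842 servings and 1.01 servings → $3.74.
The minimum over all feasible corners is $3.74.

$3.74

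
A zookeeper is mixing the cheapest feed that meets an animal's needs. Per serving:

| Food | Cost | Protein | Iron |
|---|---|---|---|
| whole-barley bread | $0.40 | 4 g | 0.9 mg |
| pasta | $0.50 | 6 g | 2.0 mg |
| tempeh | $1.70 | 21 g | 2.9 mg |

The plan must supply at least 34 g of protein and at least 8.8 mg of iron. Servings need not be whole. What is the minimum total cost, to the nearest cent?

With two linear requirements the optimum uses one or two foods; enumerate the corners.
whole-barley bread only: max(34/4, 8.8/0.9) = 9.778 servings → $3.91.
pasta only: max(34/6, 8.8/2.0) = 5.667 servings → $2.83.
tempeh only: max(34/21, 8.8/2.9) = 3.034 servings → $5.16.
whole-barley bread + pasta with both tight: 5.846 servings and 1.769 servings → $3.22.
whole-barley bread + tempeh with both targets exact would need a negative amount; discard.
pasta + tempeh with both tight: 3.504 servings and 0.6179 servings → $2.80.
The minimum over all feasible corners is $2.80.

$2.80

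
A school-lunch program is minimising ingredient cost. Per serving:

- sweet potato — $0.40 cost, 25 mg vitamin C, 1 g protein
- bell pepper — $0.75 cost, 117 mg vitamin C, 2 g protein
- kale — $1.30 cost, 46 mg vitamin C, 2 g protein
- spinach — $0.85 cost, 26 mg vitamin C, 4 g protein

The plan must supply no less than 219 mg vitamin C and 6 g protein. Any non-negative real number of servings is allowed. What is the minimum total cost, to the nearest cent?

This is a tiny linear program; its minimum lies at a vertex of the feasible set. List the vertices and price them.
sweet potato only: max(219/25, 6/1) = 8.76 servings → $3.50.
bell pepper only: max(219/117, 6/2) = 3 servings → $2.25.
kale only: max(219/46, 6/2) = 4.761 servings → $6.19.
spinach only: max(219/26, 6/4) = 8.423 servings → $7.16.
sweet potato + bell pepper with both tight: 3.94 servings and 1.03 servings → $2.35.
sweet potato + kale: intersection lies outside the first quadrant.
sweet potato + spinach: intersection lies outside the first quadrant.
bell pepper + kale with both tight: 1.141 servings and 1.859 servings → $3.27.
bell pepper + spinach with both tight: 1.731 servings and 0.6346 servings → $1.84.
kale + spinach: intersection lies outside the first quadrant.
The minimum over all feasible corners is $1.84.

$1.84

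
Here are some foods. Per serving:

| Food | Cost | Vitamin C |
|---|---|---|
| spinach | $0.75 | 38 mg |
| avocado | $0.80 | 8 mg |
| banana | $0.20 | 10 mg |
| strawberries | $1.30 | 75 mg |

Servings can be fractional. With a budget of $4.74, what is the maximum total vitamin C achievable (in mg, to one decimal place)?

Vitamin C per dollar: strawberries 57.69, spinach 50.67, banana 50, avocado 10.
With no serving limits, spend the whole cost allowance on strawberries: $4.74 / $1.30 × 75 mg = 273.5 mg.

273.5 mg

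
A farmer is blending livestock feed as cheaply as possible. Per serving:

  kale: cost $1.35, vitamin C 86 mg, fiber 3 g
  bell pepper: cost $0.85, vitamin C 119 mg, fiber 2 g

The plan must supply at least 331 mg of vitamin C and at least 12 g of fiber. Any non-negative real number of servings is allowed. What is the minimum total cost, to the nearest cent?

Compare the cost at each extreme point of the feasible region.
kale only: max(331/86, 12/3) = 4 servings → $5.40.
bell pepper only: max(331/119, 12/2) = 6 servings → $5.10.
kale + bell pepper with both targets exact would need a negative amount; discard.
Cheapest feasible corner: $5.10.

$5.10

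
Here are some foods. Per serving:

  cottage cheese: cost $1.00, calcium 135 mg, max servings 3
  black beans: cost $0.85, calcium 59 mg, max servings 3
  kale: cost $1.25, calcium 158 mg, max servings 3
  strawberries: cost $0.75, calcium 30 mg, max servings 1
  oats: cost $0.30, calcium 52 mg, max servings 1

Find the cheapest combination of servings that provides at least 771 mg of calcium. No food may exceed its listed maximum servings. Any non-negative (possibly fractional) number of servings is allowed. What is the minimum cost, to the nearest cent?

$5.78

Cost per mg of calcium: oats $0.0058, cottage cheese $0.0074, kale $0.0079, black beans $0.0144, strawberries $0.0250.
Take 1 serving of oats: +52.0 mg calcium for $0.30 (total $0.30, still need 719.0 mg).
Take 3 servings of cottage cheese: +405.0 mg calcium for $3.00 (total $3.30, still need 314.0 mg).
Take 1.987 servings of kale: +314.0 mg calcium for $2.48 (total $5.78, still need 0.0 mg).
Greedy by cheapest-per-mg is optimal for a single linear constraint, so the minimum cost is $5.78.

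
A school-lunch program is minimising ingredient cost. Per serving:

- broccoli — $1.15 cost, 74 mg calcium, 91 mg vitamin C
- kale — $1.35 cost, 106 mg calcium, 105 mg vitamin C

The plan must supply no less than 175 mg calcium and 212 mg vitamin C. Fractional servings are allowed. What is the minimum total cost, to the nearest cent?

The cheapest plan sits at a corner of the feasible region — with two constraints it uses at most two foods.
broccoli only: max(175/74, 212/91) = 2.365 servings → $2.72.
kale only: max(175/106, 212/105) = 2.019 servings → $2.73.
broccoli + kale with both tight: 2.184 servings and 0.1263 servings → $2.68.
Cheapest feasible corner: $2.68.

$2.68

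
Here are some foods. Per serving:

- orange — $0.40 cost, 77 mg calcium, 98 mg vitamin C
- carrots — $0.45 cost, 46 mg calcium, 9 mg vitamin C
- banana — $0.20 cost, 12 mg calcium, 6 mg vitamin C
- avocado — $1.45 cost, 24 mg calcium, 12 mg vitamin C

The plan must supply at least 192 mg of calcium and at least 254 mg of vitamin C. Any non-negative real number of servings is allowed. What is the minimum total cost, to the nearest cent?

Compare the cost at each extreme point of the feasible region.
orange only: max(192/77, 254/98) = 2.592 servings → $1.04.
carrots only: max(192/46, 254/9) = 28.22 servings → $12.70.
banana only: max(192/12, 254/6) = 42.33 servings → $8.47.
avocado only: max(192/24, 254/12) = 21.17 servings → $30.69.
orange + carrots: the both-tight solution has a negative serving — not a feasible corner.
orange + banana: the both-tight solution has a negative serving — not a feasible corner.
orange + avocado: the both-tight solution has a negative serving — not a feasible corner.
carrots + banana: the both-tight solution has a negative serving — not a feasible corner.
carrots + avocado with both targets exact would need a negative amount; discard.
banana + avocado (both tight): parallel constraints — no distinct corner.
So the least-cost plan costs $1.04.

$1.04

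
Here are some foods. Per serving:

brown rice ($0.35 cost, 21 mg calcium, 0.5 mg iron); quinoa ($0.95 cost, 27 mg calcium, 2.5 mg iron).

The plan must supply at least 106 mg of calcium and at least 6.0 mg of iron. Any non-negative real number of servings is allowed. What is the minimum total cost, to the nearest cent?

Two binding constraints pin down two serving amounts, so the optimal mix uses at most two foods. The candidates are each food alone (scaled to the tighter of calcium/iron) and each pair with both constraints tight.
brown rice only: max(106/21, 6.0/0.5) = 12 servings → $4.20.
quinoa only: max(106/27, 6.0/2.5) = 3.926 servings → $3.73.
brown rice + quinoa with both tight: 2.641 servings and 1.872 servings → $2.70.
So the least-cost plan costs $2.70.

$2.70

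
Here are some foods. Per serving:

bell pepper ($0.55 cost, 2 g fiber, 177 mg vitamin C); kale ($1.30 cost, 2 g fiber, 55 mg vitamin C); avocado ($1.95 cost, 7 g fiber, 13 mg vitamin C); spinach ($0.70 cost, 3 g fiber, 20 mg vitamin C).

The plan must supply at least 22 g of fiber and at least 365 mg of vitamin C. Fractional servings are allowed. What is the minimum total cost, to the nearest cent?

$5.24

With two linear requirements the optimum uses one or two foods; enumerate the corners.
bell pepper only: max(22/2, 365/177) = 11 servings → $6.05.
kale only: max(22/2, 365/55) = 11 servings → $14.30.
avocado only: max(22/7, 365/13) = 28.08 servings → $54.75.
spinach only: max(22/3, 365/20) = 18.25 servings → $12.78.
bell pepper + kale with both targets exact would need a negative amount; discard.
bell pepper + avocado with both tight: 1.871 servings and 2.608 servings → $6.12.
bell pepper + spinach with both tight: 1.334 servings and 6.444 servings → $5.24.
kale + avocado with both tight: 6.32 servings and 1.337 servings → $10.82.
kale + spinach with both tight: 5.24 servings and 3.84 servings → $9.50.
avocado + spinach: the both-tight solution has a negative serving — not a feasible corner.
So the least-cost plan costs $5.24.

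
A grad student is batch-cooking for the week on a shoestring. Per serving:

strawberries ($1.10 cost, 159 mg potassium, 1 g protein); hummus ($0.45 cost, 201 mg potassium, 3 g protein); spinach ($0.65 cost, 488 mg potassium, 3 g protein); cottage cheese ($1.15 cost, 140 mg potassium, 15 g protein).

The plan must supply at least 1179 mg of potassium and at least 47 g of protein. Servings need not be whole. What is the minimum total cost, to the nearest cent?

strawberries only: max(1179/159, 47/1) = 47 servings → $51.70.
hummus only: max(1179/201, 47/3) = 15.67 servings → $7.05.
spinach only: max(1179/488, 47/3) = 15.67 servings → $10.18.
cottage cheese only: max(1179/140, 47/15) = 8.421 servings → $9.68.
strawberries + hummus: the both-tight solution has a negative serving — not a feasible corner.
strawberries + spinach: intersection lies outside the first quadrant.
strawberries + cottage cheese with both tight: 4.947 servings and 2.804 servings → $8.67.
hummus + spinach: intersection lies outside the first quadrant.
hummus + cottage cheese with both tight: 4.279 servings and 2.277 servings → $4.54.
spinach + cottage cheese with both tight: 1.609 servings and 2.811 servings → $4.28.
Cheapest feasible corner: $4.28.

$4.28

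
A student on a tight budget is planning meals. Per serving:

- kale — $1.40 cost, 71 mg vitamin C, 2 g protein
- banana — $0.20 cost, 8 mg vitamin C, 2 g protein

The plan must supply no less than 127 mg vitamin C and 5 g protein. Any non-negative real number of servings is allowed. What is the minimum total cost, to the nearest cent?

$2.54

Minimising a linear cost over {vitamin C ≥ 127, protein ≥ 5, servings ≥ 0} — the optimum is at a vertex, using one or two foods.
kale only: max(127/71, 5/2) = 2.5 servings → $3.50.
banana only: max(127/8, 5/2) = 15.88 servings → $3.17.
kale + banana with both tight: 1.698 servings and 0.8016 servings → $2.54.
So the least-cost plan costs $2.54.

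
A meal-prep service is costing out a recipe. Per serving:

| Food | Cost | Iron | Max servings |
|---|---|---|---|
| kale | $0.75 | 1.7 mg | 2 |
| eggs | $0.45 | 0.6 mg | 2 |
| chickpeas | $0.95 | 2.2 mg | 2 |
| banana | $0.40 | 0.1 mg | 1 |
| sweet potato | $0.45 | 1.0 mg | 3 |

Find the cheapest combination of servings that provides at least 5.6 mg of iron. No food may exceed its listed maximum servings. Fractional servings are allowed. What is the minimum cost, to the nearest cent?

$2.43

Cost per mg of iron: chickpeas $0.4318, kale $0.4412, sweet potato $0.4500, eggs $0.7500, banana $4.0000.
Take 2 servings of chickpeas: +4.4 mg iron for $1.90 (total $1.90, still need 1.2 mg).
Take 0.7059 servings of kale: +1.2 mg iron for $0.53 (total $2.43, still need 0.0 mg).
Greedy by cheapest-per-mg is optimal for a single linear constraint, so the minimum cost is $2.43.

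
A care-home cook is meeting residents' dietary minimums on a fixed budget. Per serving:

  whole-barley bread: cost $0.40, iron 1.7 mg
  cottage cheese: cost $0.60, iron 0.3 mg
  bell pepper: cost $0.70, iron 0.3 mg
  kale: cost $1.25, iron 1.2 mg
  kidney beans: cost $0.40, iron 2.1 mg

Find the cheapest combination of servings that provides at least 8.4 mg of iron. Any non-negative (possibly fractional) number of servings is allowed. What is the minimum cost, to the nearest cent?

Cost per mg of iron: kidney beans $0.1905, whole-barley bread $0.2353, kale $1.0417, cottage cheese $2.0000, bell pepper $2.3333.
With no serving limits, use only kidney beans: 8.4 mg / 2.1 mg = 4 servings × $0.40 = $1.60.

$1.60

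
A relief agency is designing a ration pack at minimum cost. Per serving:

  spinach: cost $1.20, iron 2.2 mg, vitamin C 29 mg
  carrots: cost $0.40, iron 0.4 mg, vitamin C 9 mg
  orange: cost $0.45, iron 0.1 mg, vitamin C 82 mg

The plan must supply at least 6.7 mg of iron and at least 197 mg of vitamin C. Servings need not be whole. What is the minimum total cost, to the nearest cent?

$4.19

At the optimum either one food covers both requirements or two foods hit both targets exactly; no other combination can be cheaper.
spinach only: max(6.7/2.2, 197/29) = 6.793 servings → $8.15.
carrots only: max(6.7/0.4, 197/9) = 21.89 servings → $8.76.
orange only: max(6.7/0.1, 197/82) = 67 servings → $30.15.
spinach + carrots: intersection lies outside the first quadrant.
spinach + orange with both tight: 2.984 servings and 1.347 servings → $4.19.
carrots + orange with both tight: 16.61 servings and 0.5799 servings → $6.90.
So the least-cost plan costs $4.19.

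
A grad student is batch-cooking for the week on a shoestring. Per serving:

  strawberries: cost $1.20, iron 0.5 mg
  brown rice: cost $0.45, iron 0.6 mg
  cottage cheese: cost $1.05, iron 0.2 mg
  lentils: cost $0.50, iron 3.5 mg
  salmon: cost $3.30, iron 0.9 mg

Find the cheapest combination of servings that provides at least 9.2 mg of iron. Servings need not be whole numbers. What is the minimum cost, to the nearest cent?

Cost per mg of iron: lentils $0.1429, brown rice $0.7500, strawberries $2.4000, salmon $3.6667, cottage cheese $5.2500.
With no serving limits, use only lentils: 9.2 mg / 3.5 mg = 2.629 servings × $0.50 = $1.31.

$1.31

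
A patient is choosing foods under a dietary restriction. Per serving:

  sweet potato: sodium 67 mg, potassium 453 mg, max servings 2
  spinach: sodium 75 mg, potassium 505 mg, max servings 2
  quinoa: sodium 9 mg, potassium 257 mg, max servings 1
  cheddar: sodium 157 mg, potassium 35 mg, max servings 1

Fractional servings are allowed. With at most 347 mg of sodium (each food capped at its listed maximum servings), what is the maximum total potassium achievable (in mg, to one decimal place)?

2185.0 mg

Potassium per mg sodium: quinoa 28.56, sweet potato 6.761, spinach 6.733, cheddar 0.2229.
Take 1 serving of quinoa: uses 9 mg sodium, +257.0 mg potassium (running total 257.0 mg).
Take 2 servings of sweet potato: uses 134 mg sodium, +906.0 mg potassium (running total 1163.0 mg).
Take 2 servings of spinach: uses 150 mg sodium, +1010.0 mg potassium (running total 2173.0 mg).
Take 0.3439 servings of cheddar: uses 54 mg sodium, +12.0 mg potassium (running total 2185.0 mg).
Filling greedily by potassium-per-mg sodium is optimal for one linear limit, giving 2185.0 mg.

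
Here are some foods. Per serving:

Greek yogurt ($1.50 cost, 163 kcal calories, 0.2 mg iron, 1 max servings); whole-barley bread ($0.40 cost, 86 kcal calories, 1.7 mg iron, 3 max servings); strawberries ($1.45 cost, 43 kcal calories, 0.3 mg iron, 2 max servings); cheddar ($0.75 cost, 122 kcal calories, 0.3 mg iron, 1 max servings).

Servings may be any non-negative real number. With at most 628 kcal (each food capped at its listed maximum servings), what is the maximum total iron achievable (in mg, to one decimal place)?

Iron per kcal: whole-barley bread 0.01977, strawberries 0.006977, cheddar 0.002459, Greek yogurt 0.001227.
Take 3 servings of whole-barley bread: uses 258 kcal, +5.1 mg iron (running total 5.1 mg).
Take 2 servings of strawberries: uses 86 kcal, +0.6 mg iron (running total 5.7 mg).
Take 1 serving of cheddar: uses 122 kcal, +0.3 mg iron (running total 6.0 mg).
Take 0.9939 servings of Greek yogurt: uses 162 kcal, +0.2 mg iron (running total 6.2 mg).
Filling greedily by iron-per-kcal is optimal for one linear limit, giving 6.2 mg.

6.2 mg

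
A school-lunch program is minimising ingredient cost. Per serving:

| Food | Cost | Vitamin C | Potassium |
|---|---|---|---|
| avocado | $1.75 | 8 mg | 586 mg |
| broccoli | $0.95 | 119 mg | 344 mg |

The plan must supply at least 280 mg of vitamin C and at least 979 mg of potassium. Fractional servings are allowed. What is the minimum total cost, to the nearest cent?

$2.70

An LP optimum is at a vertex; with two nutrient constraints at most two foods are used. Check each candidate.
avocado only: max(280/8, 979/586) = 35 servings → $61.25.
broccoli only: max(280/119, 979/344) = 2.846 servings → $2.70.
avocado + broccoli with both tight: 0.3013 servings and 2.333 servings → $2.74.
The minimum over all feasible corners is $2.70.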